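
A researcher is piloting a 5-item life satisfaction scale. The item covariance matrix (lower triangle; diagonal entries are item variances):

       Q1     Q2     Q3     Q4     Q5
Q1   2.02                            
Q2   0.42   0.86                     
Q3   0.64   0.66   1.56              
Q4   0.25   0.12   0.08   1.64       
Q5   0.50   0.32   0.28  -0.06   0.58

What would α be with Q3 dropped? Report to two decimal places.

Remaining items: Q1, Q2, Q4, Q5 (k = 4).
Σσ²ᵢ = 2.02 + 0.86 + 1.64 + 0.58 = 5.10
total variance = 5.10 + 2 × 1.55 = 8.20
α (item deleted) = (4/3)·(1 − 5.10/8.20) = 0.50

α = 0.50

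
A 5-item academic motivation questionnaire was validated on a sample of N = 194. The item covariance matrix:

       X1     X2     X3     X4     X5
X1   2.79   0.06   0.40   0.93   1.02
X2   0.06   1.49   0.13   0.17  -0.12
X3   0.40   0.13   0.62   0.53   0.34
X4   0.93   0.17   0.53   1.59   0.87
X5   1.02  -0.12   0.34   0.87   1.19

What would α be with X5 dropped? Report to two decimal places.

Remaining items: X1, X2, X3, X4 (k = 4).
Σσᵢ² = 2.79 + 1.49 + 0.62 + 1.59 = 6.49
σ²_T = 6.49 + 2 × 2.22 = 10.93
α (item deleted) = (4/3)·(1 − 6.49/10.93) = 0.54

α = 0.54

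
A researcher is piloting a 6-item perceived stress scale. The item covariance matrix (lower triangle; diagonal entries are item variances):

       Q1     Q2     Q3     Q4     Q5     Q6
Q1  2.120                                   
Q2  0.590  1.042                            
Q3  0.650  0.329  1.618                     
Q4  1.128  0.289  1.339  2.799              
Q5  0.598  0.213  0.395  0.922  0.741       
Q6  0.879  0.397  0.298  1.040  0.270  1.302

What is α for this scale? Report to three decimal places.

α = 0.792

Σσ²ᵢ = 2.120 + 1.042 + 1.618 + 2.799 + 0.741 + 1.302 = 9.622
Sum of off-diagonal covariances = 9.337
σ²_T = 9.622 + 2 × 9.337 = 28.296
α = (k/(k−1))·(1 − Σσ²ᵢ/σ²_T) = (6/5)·(1 − 9.622/28.296) = 0.792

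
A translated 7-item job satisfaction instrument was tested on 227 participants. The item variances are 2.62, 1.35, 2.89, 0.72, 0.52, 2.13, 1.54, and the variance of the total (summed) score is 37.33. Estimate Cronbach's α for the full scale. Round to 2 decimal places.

sum of item variances = 2.62 + 1.35 + 2.89 + 0.72 + 0.52 + 2.13 + 1.54 = 11.77
α = (k/(k−1))·(1 − sum of item variances/total variance) = (7/6)·(1 − 11.77/37.33) = 0.80

α = 0.80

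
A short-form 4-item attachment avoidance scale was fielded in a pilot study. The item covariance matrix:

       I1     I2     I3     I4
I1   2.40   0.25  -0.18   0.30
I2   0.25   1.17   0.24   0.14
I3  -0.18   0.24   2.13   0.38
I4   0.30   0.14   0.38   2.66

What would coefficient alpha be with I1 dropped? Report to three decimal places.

α = 0.305

Remaining items: I2, I3, I4 (k = 3).
Σσ²ᵢ = 1.17 + 2.13 + 2.66 = 5.96
total variance = 5.96 + 2 × 0.76 = 7.48
α (item deleted) = (3/2)·(1 − 5.96/7.48) = 0.305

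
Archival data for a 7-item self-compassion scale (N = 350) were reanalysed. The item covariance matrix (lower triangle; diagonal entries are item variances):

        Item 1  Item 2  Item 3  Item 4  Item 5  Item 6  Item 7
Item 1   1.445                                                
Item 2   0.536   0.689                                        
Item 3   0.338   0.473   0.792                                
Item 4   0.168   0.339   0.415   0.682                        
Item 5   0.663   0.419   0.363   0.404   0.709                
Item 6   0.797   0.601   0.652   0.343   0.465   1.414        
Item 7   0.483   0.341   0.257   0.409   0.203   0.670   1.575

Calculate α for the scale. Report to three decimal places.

α = 0.839

Σσᵢ² = 1.445 + 0.689 + 0.792 + 0.682 + 0.709 + 1.414 + 1.575 = 7.306
Sum of off-diagonal covariances = 9.339
total variance = 7.306 + 2 × 9.339 = 25.984
α = (k/(k−1))·(1 − Σσᵢ²/total variance) = (7/6)·(1 − 7.306/25.984) = 0.839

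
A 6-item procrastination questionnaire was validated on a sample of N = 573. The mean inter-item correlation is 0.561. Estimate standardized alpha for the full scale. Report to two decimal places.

α = 0.88

Standardized α = k·r̄ / (1 + (k−1)·r̄) = 6 × 0.561 / (1 + 5 × 0.561)
  = 3.3660 / 3.8050 = 0.88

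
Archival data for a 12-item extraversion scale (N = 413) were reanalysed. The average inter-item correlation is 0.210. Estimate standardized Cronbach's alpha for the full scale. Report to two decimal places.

standardized Cronbach's alpha = 0.76

Standardized α = k·r̄ / (1 + (k−1)·r̄) = 12 × 0.210 / (1 + 11 × 0.210)
  = 2.5200 / 3.3100 = 0.76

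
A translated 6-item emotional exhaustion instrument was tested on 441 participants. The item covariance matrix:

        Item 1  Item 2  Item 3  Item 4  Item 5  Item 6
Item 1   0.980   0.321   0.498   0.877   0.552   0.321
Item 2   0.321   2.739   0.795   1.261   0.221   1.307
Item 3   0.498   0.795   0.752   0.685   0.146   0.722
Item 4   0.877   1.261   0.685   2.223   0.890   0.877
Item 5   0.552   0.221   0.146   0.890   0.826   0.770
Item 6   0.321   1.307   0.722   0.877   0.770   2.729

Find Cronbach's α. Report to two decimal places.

ΣVar(i) = 0.980 + 2.739 + 0.752 + 2.223 + 0.826 + 2.729 = 10.249
Sum of the distinct covariances = 10.243
σ²_total = 10.249 + 2 × 10.243 = 30.735
α = (k/(k−1))·(1 − ΣVar(i)/σ²_total) = (6/5)·(1 − 10.249/30.735) = 0.80

α = 0.80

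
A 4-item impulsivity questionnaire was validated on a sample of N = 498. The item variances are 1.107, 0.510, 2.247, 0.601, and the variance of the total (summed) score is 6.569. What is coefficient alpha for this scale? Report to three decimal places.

α = 0.427

Σσᵢ² = 1.107 + 0.510 + 2.247 + 0.601 = 4.465
α = (k/(k−1))·(1 − Σσᵢ²/σ²_T) = (4/3)·(1 − 4.465/6.569) = 0.427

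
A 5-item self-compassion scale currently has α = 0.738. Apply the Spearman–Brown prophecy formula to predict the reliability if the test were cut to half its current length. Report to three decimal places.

predicted reliability = 0.585

Length factor m = 1/2
α' = m·α / (1 − (1−m)·α)
   = 1/2 × 0.738 / (1 − (1 − 1/2) × 0.738)
   = 0.3690 / 0.6310 = 0.585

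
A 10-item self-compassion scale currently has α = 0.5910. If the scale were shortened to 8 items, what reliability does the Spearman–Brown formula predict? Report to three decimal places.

predicted reliability = 0.536

Length factor m = 8/10 = 0.8000
α' = m·α / (1 − (1−m)·α)
   = 8/10 × 0.5910 / (1 − (1 − 8/10) × 0.5910)
   = 0.4728 / 0.8818 = 0.536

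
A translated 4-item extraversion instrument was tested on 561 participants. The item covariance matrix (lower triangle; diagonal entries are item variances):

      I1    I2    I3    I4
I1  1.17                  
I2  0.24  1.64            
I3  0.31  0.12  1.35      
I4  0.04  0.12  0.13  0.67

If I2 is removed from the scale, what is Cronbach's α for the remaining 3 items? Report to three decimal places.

α = 0.347

Remaining items: I1, I3, I4 (k = 3).
ΣVar(i) = 1.17 + 1.35 + 0.67 = 3.19
total variance = 3.19 + 2 × 0.48 = 4.15
α (item deleted) = (3/2)·(1 − 3.19/4.15) = 0.347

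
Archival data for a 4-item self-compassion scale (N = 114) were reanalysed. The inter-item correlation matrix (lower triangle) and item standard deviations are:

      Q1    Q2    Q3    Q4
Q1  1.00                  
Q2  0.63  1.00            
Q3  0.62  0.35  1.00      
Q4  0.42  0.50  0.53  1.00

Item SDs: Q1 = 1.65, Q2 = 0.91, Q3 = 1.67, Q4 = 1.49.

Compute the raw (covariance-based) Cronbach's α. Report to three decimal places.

Cronbach's α = 0.790

Σσ²ᵢ = 1.65² + 0.91² + 1.67² + 1.49² = 8.5596
Covariances σ_ij = r_ij · s_i · s_j:
  σ(Q1,Q2) = 0.63 × 1.65 × 0.91 = 0.9459
  σ(Q1,Q3) = 0.62 × 1.65 × 1.67 = 1.7084
  σ(Q1,Q4) = 0.42 × 1.65 × 1.49 = 1.0326
  σ(Q2,Q3) = 0.35 × 0.91 × 1.67 = 0.5319
  σ(Q2,Q4) = 0.50 × 0.91 × 1.49 = 0.6780
  σ(Q3,Q4) = 0.53 × 1.67 × 1.49 = 1.3188
σ²_T = Σσ²ᵢ + 2·Σσ_ij = 8.5596 + 2 × 6.2156 = 20.9908
α = (4/3)·(1 − 8.5596/20.9908) = 0.790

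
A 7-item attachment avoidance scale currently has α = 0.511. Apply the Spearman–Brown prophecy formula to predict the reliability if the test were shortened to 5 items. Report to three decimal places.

predicted reliability = 0.427

Length factor m = 5/7 = 0.7143
α' = m·α / (1 − (1−m)·α)
   = 5/7 × 0.511 / (1 − (1 − 5/7) × 0.511)
   = 0.3650 / 0.8540 = 0.427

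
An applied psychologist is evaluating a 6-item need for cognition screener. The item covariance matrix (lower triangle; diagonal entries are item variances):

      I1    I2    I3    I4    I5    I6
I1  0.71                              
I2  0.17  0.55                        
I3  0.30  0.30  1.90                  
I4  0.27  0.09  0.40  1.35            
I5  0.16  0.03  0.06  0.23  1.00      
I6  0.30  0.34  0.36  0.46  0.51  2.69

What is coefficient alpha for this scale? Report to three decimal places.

coefficient alpha = 0.591

Σσ²ᵢ = 0.71 + 0.55 + 1.90 + 1.35 + 1.00 + 2.69 = 8.20
Sum of the distinct covariances = 3.98
σ²_T = 8.20 + 2 × 3.98 = 16.16
α = (k/(k−1))·(1 − Σσ²ᵢ/σ²_T) = (6/5)·(1 − 8.20/16.16) = 0.591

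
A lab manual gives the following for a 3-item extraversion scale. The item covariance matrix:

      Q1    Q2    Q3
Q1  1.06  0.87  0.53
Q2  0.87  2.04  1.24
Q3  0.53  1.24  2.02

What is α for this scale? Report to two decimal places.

Σσ²ᵢ = 1.06 + 2.04 + 2.02 = 5.12
Sum of the distinct covariances = 2.64
σ²_T = 5.12 + 2 × 2.64 = 10.40
α = (k/(k−1))·(1 − Σσ²ᵢ/σ²_T) = (3/2)·(1 − 5.12/10.40) = 0.76

α = 0.76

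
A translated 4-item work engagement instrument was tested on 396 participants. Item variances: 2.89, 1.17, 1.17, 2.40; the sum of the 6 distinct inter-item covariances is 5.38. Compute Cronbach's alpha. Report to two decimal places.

sum of item variances = 2.89 + 1.17 + 1.17 + 2.40 = 7.63
Sum of distinct covariances = 5.38
total variance = sum of item variances + 2·Σcov = 7.63 + 2 × 5.38 = 18.39
α = (4/3)·(1 − 7.63/18.39) = 0.78

α = 0.78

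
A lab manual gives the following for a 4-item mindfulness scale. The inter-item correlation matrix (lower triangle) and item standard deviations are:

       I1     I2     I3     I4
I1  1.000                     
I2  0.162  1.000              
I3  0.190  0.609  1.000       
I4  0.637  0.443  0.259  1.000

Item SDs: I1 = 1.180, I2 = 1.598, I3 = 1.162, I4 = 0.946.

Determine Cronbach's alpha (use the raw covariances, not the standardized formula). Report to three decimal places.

α = 0.694

Σσ²ᵢ = 1.180² + 1.598² + 1.162² + 0.946² = 6.1912
Covariances σ_ij = r_ij · s_i · s_j:
  σ(I1,I2) = 0.162 × 1.180 × 1.598 = 0.3055
  σ(I1,I3) = 0.190 × 1.180 × 1.162 = 0.2605
  σ(I1,I4) = 0.637 × 1.180 × 0.946 = 0.7111
  σ(I2,I3) = 0.609 × 1.598 × 1.162 = 1.1308
  σ(I2,I4) = 0.443 × 1.598 × 0.946 = 0.6697
  σ(I3,I4) = 0.259 × 1.162 × 0.946 = 0.2847
σ²_T = Σσ²ᵢ + 2·Σσ_ij = 6.1912 + 2 × 3.3623 = 12.9158
α = (4/3)·(1 − 6.1912/12.9158) = 0.694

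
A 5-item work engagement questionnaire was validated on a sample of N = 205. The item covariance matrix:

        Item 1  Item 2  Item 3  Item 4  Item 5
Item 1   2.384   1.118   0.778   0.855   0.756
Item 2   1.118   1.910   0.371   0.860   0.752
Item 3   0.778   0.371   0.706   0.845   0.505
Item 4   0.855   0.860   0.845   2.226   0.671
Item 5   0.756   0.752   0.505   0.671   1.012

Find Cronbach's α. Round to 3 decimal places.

Σσ²ᵢ = 2.384 + 1.910 + 0.706 + 2.226 + 1.012 = 8.238
Σ_{i<j} σ_ij = 7.511
σ²_T = 8.238 + 2 × 7.511 = 23.260
α = (k/(k−1))·(1 − Σσ²ᵢ/σ²_T) = (5/4)·(1 − 8.238/23.260) = 0.807

Cronbach's α = 0.807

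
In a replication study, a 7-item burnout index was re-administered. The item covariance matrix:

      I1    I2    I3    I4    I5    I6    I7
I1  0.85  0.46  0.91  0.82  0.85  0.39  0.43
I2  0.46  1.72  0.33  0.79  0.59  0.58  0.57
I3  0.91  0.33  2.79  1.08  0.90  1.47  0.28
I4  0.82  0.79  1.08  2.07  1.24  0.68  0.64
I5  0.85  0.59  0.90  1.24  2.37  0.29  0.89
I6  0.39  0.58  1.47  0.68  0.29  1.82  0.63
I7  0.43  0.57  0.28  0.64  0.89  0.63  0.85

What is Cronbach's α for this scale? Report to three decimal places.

Σσᵢ² = 0.85 + 1.72 + 2.79 + 2.07 + 2.37 + 1.82 + 0.85 = 12.47
Sum of off-diagonal covariances = 14.82
σ²_total = 12.47 + 2 × 14.82 = 42.11
α = (k/(k−1))·(1 − Σσᵢ²/σ²_total) = (7/6)·(1 − 12.47/42.11) = 0.821

α = 0.821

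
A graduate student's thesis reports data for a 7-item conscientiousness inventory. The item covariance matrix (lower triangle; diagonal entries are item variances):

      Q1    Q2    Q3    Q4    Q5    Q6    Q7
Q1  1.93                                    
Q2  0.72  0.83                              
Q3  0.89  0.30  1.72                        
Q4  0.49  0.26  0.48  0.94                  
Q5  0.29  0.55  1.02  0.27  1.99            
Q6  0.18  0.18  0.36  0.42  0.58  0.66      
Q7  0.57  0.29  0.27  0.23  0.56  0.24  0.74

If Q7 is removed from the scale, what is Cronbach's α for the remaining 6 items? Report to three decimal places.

Cronbach's α = 0.761

Remaining items: Q1, Q2, Q3, Q4, Q5, Q6 (k = 6).
sum of item variances = 1.93 + 0.83 + 1.72 + 0.94 + 1.99 + 0.66 = 8.07
σ²_T = 8.07 + 2 × 6.99 = 22.05
α (item deleted) = (6/5)·(1 − 8.07/22.05) = 0.761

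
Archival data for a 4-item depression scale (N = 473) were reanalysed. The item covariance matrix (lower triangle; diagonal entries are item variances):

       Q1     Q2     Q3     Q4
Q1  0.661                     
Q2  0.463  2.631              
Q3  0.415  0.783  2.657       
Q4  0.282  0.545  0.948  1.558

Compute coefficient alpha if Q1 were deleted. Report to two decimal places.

Remaining items: Q2, Q3, Q4 (k = 3).
ΣVar(i) = 2.631 + 2.657 + 1.558 = 6.846
σ²_T = 6.846 + 2 × 2.276 = 11.398
α (item deleted) = (3/2)·(1 − 6.846/11.398) = 0.60

coefficient alpha = 0.60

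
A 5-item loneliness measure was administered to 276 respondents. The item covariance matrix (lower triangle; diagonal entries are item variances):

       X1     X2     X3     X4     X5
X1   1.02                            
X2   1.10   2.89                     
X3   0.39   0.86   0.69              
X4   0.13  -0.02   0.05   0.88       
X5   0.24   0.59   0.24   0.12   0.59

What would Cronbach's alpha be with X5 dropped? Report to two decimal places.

Remaining items: X1, X2, X3, X4 (k = 4).
ΣVar(i) = 1.02 + 2.89 + 0.69 + 0.88 = 5.48
total variance = 5.48 + 2 × 2.51 = 10.50
α (item deleted) = (4/3)·(1 − 5.48/10.50) = 0.64

α = 0.64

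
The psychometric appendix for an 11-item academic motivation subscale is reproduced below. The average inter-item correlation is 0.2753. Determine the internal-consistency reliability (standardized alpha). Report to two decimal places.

Standardized α = k·r̄ / (1 + (k−1)·r̄) = 11 × 0.2753 / (1 + 10 × 0.2753)
  = 3.0283 / 3.7530 = 0.81

standardized alpha = 0.81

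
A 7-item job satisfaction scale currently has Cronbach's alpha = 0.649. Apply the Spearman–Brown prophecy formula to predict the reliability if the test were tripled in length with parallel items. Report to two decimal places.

Length factor m = 3
α' = m·α / (1 + (m−1)·α)
   = 3 × 0.649 / (1 + (3 − 1) × 0.649)
   = 1.9470 / 2.2980 = 0.85

predicted reliability = 0.85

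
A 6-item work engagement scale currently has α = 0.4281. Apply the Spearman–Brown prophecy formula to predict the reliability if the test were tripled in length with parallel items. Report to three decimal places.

Length factor m = 3
α' = m·α / (1 + (m−1)·α)
   = 3 × 0.4281 / (1 + (3 − 1) × 0.4281)
   = 1.2843 / 1.8562 = 0.692

predicted reliability = 0.692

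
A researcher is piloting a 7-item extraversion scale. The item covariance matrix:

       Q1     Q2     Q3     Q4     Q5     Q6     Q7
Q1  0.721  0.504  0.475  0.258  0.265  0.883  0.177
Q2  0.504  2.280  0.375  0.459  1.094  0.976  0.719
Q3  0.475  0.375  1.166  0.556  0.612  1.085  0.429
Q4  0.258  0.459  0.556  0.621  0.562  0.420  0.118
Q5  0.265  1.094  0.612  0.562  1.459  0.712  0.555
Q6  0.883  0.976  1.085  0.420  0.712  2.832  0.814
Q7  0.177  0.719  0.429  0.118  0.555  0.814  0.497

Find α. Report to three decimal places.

α = 0.835

Σσ²ᵢ = 0.721 + 2.280 + 1.166 + 0.621 + 1.459 + 2.832 + 0.497 = 9.576
Sum of off-diagonal covariances = 12.048
total variance = 9.576 + 2 × 12.048 = 33.672
α = (k/(k−1))·(1 − Σσ²ᵢ/total variance) = (7/6)·(1 − 9.576/33.672) = 0.835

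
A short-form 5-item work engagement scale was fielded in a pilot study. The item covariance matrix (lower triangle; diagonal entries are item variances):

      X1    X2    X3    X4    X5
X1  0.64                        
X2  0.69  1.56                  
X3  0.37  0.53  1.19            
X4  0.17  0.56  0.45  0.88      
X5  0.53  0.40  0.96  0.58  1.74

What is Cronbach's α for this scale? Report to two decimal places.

sum of item variances = 0.64 + 1.56 + 1.19 + 0.88 + 1.74 = 6.01
Sum of off-diagonal covariances = 5.24
total variance = 6.01 + 2 × 5.24 = 16.49
α = (k/(k−1))·(1 − sum of item variances/total variance) = (5/4)·(1 − 6.01/16.49) = 0.79

α = 0.79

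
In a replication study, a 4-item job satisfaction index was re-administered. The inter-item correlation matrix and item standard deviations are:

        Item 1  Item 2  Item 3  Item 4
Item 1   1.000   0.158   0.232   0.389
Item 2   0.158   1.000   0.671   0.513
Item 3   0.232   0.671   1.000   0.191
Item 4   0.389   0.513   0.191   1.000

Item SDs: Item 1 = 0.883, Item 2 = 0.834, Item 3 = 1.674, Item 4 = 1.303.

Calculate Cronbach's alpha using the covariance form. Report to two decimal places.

Σσ²ᵢ = 0.883² + 0.834² + 1.674² + 1.303² = 5.9753
Covariances σ_ij = r_ij · s_i · s_j:
  σ(Item 1,Item 2) = 0.158 × 0.883 × 0.834 = 0.1164
  σ(Item 1,Item 3) = 0.232 × 0.883 × 1.674 = 0.3429
  σ(Item 1,Item 4) = 0.389 × 0.883 × 1.303 = 0.4476
  σ(Item 2,Item 3) = 0.671 × 0.834 × 1.674 = 0.9368
  σ(Item 2,Item 4) = 0.513 × 0.834 × 1.303 = 0.5575
  σ(Item 3,Item 4) = 0.191 × 1.674 × 1.303 = 0.4166
σ²_T = Σσ²ᵢ + 2·Σσ_ij = 5.9753 + 2 × 2.8178 = 11.6109
α = (4/3)·(1 − 5.9753/11.6109) = 0.65

α = 0.65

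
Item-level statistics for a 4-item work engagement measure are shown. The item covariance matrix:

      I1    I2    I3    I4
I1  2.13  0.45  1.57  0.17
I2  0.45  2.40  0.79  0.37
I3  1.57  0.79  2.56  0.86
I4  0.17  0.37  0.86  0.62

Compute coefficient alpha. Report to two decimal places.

α = 0.70

ΣVar(i) = 2.13 + 2.40 + 2.56 + 0.62 = 7.71
Σ_{i<j} σ_ij = 4.21
Var(T) = 7.71 + 2 × 4.21 = 16.13
α = (k/(k−1))·(1 − ΣVar(i)/Var(T)) = (4/3)·(1 − 7.71/16.13) = 0.70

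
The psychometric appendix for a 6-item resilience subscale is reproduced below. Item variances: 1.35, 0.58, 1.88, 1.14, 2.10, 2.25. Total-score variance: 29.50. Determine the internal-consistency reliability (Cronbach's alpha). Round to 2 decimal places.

Cronbach's alpha = 0.82

Σσᵢ² = 1.35 + 0.58 + 1.88 + 1.14 + 2.10 + 2.25 = 9.30
α = (k/(k−1))·(1 − Σσᵢ²/Var(T)) = (6/5)·(1 − 9.30/29.50) = 0.82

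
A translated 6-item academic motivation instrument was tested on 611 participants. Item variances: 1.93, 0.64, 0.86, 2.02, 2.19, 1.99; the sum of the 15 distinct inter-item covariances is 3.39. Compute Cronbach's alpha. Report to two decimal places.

α = 0.50

ΣVar(i) = 1.93 + 0.64 + 0.86 + 2.02 + 2.19 + 1.99 = 9.63
Sum of distinct covariances = 3.39
Var(T) = ΣVar(i) + 2·Σcov = 9.63 + 2 × 3.39 = 16.41
α = (6/5)·(1 − 9.63/16.41) = 0.50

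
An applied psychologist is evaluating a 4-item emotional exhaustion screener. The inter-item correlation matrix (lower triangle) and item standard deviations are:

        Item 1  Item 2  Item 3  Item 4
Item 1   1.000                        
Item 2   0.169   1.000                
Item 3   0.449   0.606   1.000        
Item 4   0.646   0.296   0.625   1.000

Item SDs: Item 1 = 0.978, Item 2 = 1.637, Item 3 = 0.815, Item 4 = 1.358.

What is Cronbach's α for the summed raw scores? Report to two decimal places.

Cronbach's α = 0.72

Σσ²ᵢ = 0.978² + 1.637² + 0.815² + 1.358² = 6.1446
Covariances σ_ij = r_ij · s_i · s_j:
  σ(Item 1,Item 2) = 0.169 × 0.978 × 1.637 = 0.2706
  σ(Item 1,Item 3) = 0.449 × 0.978 × 0.815 = 0.3579
  σ(Item 1,Item 4) = 0.646 × 0.978 × 1.358 = 0.8580
  σ(Item 2,Item 3) = 0.606 × 1.637 × 0.815 = 0.8085
  σ(Item 2,Item 4) = 0.296 × 1.637 × 1.358 = 0.6580
  σ(Item 3,Item 4) = 0.625 × 0.815 × 1.358 = 0.6917
σ²_T = Σσ²ᵢ + 2·Σσ_ij = 6.1446 + 2 × 3.6447 = 13.4340
α = (4/3)·(1 − 6.1446/13.4340) = 0.72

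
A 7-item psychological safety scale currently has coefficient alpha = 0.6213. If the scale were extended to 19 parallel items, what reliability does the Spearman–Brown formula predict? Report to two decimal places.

predicted reliability = 0.82

Length factor m = 19/7 = 2.7143
α' = m·α / (1 + (m−1)·α)
   = 19/7 × 0.6213 / (1 + (19/7 − 1) × 0.6213)
   = 1.6864 / 2.0651 = 0.82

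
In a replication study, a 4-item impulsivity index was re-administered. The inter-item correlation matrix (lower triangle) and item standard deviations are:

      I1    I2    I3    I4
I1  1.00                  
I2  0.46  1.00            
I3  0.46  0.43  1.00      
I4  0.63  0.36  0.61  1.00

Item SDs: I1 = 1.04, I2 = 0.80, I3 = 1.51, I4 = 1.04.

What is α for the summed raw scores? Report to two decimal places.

α = 0.78

Σσ²ᵢ = 1.04² + 0.80² + 1.51² + 1.04² = 5.0833
Covariances σ_ij = r_ij · s_i · s_j:
  σ(I1,I2) = 0.46 × 1.04 × 0.80 = 0.3827
  σ(I1,I3) = 0.46 × 1.04 × 1.51 = 0.7224
  σ(I1,I4) = 0.63 × 1.04 × 1.04 = 0.6814
  σ(I2,I3) = 0.43 × 0.80 × 1.51 = 0.5194
  σ(I2,I4) = 0.36 × 0.80 × 1.04 = 0.2995
  σ(I3,I4) = 0.61 × 1.51 × 1.04 = 0.9579
σ²_T = Σσ²ᵢ + 2·Σσ_ij = 5.0833 + 2 × 3.5633 = 12.2099
α = (4/3)·(1 − 5.0833/12.2099) = 0.78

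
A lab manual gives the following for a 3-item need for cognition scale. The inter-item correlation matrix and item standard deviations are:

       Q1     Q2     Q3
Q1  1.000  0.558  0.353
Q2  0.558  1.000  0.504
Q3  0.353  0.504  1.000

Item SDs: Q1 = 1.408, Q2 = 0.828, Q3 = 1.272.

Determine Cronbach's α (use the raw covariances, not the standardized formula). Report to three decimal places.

Σσ²ᵢ = 1.408² + 0.828² + 1.272² = 4.2860
Covariances σ_ij = r_ij · s_i · s_j:
  σ(Q1,Q2) = 0.558 × 1.408 × 0.828 = 0.6505
  σ(Q1,Q3) = 0.353 × 1.408 × 1.272 = 0.6322
  σ(Q2,Q3) = 0.504 × 0.828 × 1.272 = 0.5308
σ²_T = Σσ²ᵢ + 2·Σσ_ij = 4.2860 + 2 × 1.8135 = 7.9130
α = (3/2)·(1 − 4.2860/7.9130) = 0.688

α = 0.688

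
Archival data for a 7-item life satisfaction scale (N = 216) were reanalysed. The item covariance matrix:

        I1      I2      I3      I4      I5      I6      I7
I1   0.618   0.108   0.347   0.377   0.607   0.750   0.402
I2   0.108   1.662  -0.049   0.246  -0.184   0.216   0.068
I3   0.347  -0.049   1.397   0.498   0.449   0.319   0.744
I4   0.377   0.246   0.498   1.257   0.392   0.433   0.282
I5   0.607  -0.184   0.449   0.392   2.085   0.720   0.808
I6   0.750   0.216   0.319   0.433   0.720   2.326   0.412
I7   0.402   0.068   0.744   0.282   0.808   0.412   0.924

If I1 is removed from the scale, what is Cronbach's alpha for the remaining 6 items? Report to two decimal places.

Remaining items: I2, I3, I4, I5, I6, I7 (k = 6).
Σσ²ᵢ = 1.662 + 1.397 + 1.257 + 2.085 + 2.326 + 0.924 = 9.651
σ²_total = 9.651 + 2 × 5.354 = 20.359
α (item deleted) = (6/5)·(1 − 9.651/20.359) = 0.63

Cronbach's alpha = 0.63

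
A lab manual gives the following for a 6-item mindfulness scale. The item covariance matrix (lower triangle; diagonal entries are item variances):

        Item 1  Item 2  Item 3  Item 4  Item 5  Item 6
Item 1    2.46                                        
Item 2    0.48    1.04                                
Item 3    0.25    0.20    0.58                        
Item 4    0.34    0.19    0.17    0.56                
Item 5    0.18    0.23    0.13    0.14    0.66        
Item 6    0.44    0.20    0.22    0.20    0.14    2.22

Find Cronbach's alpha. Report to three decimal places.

Σσ²ᵢ = 2.46 + 1.04 + 0.58 + 0.56 + 0.66 + 2.22 = 7.52
Σ_{i<j} σ_ij = 3.51
Var(T) = 7.52 + 2 × 3.51 = 14.54
α = (k/(k−1))·(1 − Σσ²ᵢ/Var(T)) = (6/5)·(1 − 7.52/14.54) = 0.579

α = 0.579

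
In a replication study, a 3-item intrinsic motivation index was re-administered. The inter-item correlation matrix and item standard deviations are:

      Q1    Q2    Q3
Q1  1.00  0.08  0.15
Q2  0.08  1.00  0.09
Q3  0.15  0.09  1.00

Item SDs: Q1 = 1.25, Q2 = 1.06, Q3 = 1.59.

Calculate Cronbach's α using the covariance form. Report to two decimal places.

Cronbach's α = 0.26

Σσ²ᵢ = 1.25² + 1.06² + 1.59² = 5.2142
Covariances σ_ij = r_ij · s_i · s_j:
  σ(Q1,Q2) = 0.08 × 1.25 × 1.06 = 0.1060
  σ(Q1,Q3) = 0.15 × 1.25 × 1.59 = 0.2981
  σ(Q2,Q3) = 0.09 × 1.06 × 1.59 = 0.1517
σ²_T = Σσ²ᵢ + 2·Σσ_ij = 5.2142 + 2 × 0.5558 = 6.3258
α = (3/2)·(1 − 5.2142/6.3258) = 0.26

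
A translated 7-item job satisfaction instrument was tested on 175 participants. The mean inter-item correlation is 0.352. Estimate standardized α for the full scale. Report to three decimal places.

Standardized α = k·r̄ / (1 + (k−1)·r̄) = 7 × 0.352 / (1 + 6 × 0.352)
  = 2.4640 / 3.1120 = 0.792

α = 0.792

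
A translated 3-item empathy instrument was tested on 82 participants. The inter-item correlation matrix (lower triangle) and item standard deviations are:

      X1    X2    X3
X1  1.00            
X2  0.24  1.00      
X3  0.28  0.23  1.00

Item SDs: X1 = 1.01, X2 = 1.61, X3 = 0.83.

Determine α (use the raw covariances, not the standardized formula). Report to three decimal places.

α = 0.454

Σσ²ᵢ = 1.01² + 1.61² + 0.83² = 4.3011
Covariances σ_ij = r_ij · s_i · s_j:
  σ(X1,X2) = 0.24 × 1.01 × 1.61 = 0.3903
  σ(X1,X3) = 0.28 × 1.01 × 0.83 = 0.2347
  σ(X2,X3) = 0.23 × 1.61 × 0.83 = 0.3073
σ²_T = Σσ²ᵢ + 2·Σσ_ij = 4.3011 + 2 × 0.9323 = 6.1657
α = (3/2)·(1 − 4.3011/6.1657) = 0.454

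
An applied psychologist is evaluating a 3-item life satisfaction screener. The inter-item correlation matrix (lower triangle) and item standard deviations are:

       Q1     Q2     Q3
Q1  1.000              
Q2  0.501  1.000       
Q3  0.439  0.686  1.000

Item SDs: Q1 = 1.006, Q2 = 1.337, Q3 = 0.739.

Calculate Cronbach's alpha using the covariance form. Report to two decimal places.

Σσ²ᵢ = 1.006² + 1.337² + 0.739² = 3.3457
Covariances σ_ij = r_ij · s_i · s_j:
  σ(Q1,Q2) = 0.501 × 1.006 × 1.337 = 0.6739
  σ(Q1,Q3) = 0.439 × 1.006 × 0.739 = 0.3264
  σ(Q2,Q3) = 0.686 × 1.337 × 0.739 = 0.6778
σ²_T = Σσ²ᵢ + 2·Σσ_ij = 3.3457 + 2 × 1.6781 = 6.7019
α = (3/2)·(1 − 3.3457/6.7019) = 0.75

α = 0.75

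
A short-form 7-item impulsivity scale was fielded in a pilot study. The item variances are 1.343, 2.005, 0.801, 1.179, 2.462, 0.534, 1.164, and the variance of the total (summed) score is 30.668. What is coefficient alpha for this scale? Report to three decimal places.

α = 0.806

Σσ²ᵢ = 1.343 + 2.005 + 0.801 + 1.179 + 2.462 + 0.534 + 1.164 = 9.488
α = (k/(k−1))·(1 − Σσ²ᵢ/σ²_total) = (7/6)·(1 − 9.488/30.668) = 0.806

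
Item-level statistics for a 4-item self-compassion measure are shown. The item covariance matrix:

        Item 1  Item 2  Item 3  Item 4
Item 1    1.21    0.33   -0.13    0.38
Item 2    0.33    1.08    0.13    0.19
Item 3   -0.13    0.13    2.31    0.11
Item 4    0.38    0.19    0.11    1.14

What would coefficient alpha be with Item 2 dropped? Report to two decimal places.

Remaining items: Item 1, Item 3, Item 4 (k = 3).
sum of item variances = 1.21 + 2.31 + 1.14 = 4.66
Var(T) = 4.66 + 2 × 0.36 = 5.38
α (item deleted) = (3/2)·(1 − 4.66/5.38) = 0.20

α = 0.20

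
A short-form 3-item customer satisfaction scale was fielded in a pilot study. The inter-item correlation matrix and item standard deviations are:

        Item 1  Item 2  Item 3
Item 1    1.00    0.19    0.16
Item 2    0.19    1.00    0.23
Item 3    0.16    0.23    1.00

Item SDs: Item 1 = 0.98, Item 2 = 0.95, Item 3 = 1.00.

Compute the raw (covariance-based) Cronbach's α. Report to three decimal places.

Σσ²ᵢ = 0.98² + 0.95² + 1.00² = 2.8629
Covariances σ_ij = r_ij · s_i · s_j:
  σ(Item 1,Item 2) = 0.19 × 0.98 × 0.95 = 0.1769
  σ(Item 1,Item 3) = 0.16 × 0.98 × 1.00 = 0.1568
  σ(Item 2,Item 3) = 0.23 × 0.95 × 1.00 = 0.2185
σ²_T = Σσ²ᵢ + 2·Σσ_ij = 2.8629 + 2 × 0.5522 = 3.9673
α = (3/2)·(1 − 2.8629/3.9673) = 0.418

Cronbach's α = 0.418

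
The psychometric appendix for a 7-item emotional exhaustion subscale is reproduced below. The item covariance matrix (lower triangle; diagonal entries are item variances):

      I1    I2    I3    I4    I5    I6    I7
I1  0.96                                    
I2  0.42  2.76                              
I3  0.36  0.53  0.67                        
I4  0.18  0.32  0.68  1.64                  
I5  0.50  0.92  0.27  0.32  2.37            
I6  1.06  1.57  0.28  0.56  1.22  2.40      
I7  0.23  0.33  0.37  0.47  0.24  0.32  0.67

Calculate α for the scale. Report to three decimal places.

ΣVar(i) = 0.96 + 2.76 + 0.67 + 1.64 + 2.37 + 2.40 + 0.67 = 11.47
Σ_{i<j} σ_ij = 11.15
σ²_total = 11.47 + 2 × 11.15 = 33.77
α = (k/(k−1))·(1 − ΣVar(i)/σ²_total) = (7/6)·(1 − 11.47/33.77) = 0.770

α = 0.770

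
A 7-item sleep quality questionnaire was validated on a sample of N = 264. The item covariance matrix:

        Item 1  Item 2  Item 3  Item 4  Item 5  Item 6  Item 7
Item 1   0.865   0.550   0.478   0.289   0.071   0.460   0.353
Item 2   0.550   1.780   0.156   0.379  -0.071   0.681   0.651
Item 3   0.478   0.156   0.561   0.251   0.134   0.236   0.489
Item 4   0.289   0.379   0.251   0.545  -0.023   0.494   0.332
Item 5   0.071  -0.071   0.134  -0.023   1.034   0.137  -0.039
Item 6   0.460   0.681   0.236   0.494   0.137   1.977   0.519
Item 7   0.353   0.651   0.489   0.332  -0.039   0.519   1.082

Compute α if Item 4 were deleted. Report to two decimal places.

Remaining items: Item 1, Item 2, Item 3, Item 5, Item 6, Item 7 (k = 6).
ΣVar(i) = 0.865 + 1.780 + 0.561 + 1.034 + 1.977 + 1.082 = 7.299
Var(T) = 7.299 + 2 × 4.805 = 16.909
α (item deleted) = (6/5)·(1 − 7.299/16.909) = 0.68

α = 0.68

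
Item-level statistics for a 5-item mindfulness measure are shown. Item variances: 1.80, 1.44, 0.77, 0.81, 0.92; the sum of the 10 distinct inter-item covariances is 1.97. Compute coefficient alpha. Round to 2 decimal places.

ΣVar(i) = 1.80 + 1.44 + 0.77 + 0.81 + 0.92 = 5.74
Sum of distinct covariances = 1.97
Var(T) = ΣVar(i) + 2·Σcov = 5.74 + 2 × 1.97 = 9.68
α = (5/4)·(1 − 5.74/9.68) = 0.51

α = 0.51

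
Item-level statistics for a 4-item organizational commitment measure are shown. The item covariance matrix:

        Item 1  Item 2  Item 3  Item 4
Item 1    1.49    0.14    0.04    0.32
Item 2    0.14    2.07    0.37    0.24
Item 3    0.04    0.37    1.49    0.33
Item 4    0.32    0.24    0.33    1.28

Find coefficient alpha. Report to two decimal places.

α = 0.42

ΣVar(i) = 1.49 + 2.07 + 1.49 + 1.28 = 6.33
Sum of the distinct covariances = 1.44
total variance = 6.33 + 2 × 1.44 = 9.21
α = (k/(k−1))·(1 − ΣVar(i)/total variance) = (4/3)·(1 − 6.33/9.21) = 0.42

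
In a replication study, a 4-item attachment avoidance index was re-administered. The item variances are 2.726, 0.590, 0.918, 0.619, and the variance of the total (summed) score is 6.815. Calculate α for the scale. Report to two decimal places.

Σσᵢ² = 2.726 + 0.590 + 0.918 + 0.619 = 4.853
α = (k/(k−1))·(1 − Σσᵢ²/total variance) = (4/3)·(1 − 4.853/6.815) = 0.38

α = 0.38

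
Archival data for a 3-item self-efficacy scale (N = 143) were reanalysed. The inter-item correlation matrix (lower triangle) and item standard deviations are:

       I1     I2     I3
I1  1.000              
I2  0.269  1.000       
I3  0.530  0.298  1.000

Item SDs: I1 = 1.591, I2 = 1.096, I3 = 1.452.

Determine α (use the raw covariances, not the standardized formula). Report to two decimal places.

α = 0.64

Σσ²ᵢ = 1.591² + 1.096² + 1.452² = 5.8408
Covariances σ_ij = r_ij · s_i · s_j:
  σ(I1,I2) = 0.269 × 1.591 × 1.096 = 0.4691
  σ(I1,I3) = 0.530 × 1.591 × 1.452 = 1.2244
  σ(I2,I3) = 0.298 × 1.096 × 1.452 = 0.4742
σ²_T = Σσ²ᵢ + 2·Σσ_ij = 5.8408 + 2 × 2.1677 = 10.1762
α = (3/2)·(1 − 5.8408/10.1762) = 0.64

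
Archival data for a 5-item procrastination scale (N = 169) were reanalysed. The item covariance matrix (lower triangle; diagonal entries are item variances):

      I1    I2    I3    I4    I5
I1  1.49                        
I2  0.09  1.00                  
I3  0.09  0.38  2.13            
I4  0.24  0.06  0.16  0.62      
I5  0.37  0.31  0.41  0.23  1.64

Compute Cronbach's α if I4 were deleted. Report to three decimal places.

α = 0.460

Remaining items: I1, I2, I3, I5 (k = 4).
ΣVar(i) = 1.49 + 1.00 + 2.13 + 1.64 = 6.26
σ²_total = 6.26 + 2 × 1.65 = 9.56
α (item deleted) = (4/3)·(1 − 6.26/9.56) = 0.460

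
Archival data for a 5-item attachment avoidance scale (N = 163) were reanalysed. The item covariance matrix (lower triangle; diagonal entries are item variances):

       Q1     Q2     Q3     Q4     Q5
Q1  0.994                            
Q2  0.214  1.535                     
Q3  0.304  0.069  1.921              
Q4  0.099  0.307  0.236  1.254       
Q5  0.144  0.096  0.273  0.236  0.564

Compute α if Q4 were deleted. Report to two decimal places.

Remaining items: Q1, Q2, Q3, Q5 (k = 4).
Σσ²ᵢ = 0.994 + 1.535 + 1.921 + 0.564 = 5.014
σ²_total = 5.014 + 2 × 1.100 = 7.214
α (item deleted) = (4/3)·(1 − 5.014/7.214) = 0.41

α = 0.41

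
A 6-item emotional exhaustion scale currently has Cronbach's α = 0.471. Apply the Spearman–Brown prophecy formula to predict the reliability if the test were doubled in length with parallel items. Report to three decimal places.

Length factor m = 2
α' = m·α / (1 + (m−1)·α)
   = 2 × 0.471 / (1 + (2 − 1) × 0.471)
   = 0.9420 / 1.4710 = 0.640

predicted reliability = 0.640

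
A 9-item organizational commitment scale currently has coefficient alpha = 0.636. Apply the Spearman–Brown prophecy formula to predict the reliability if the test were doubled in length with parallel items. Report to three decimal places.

predicted reliability = 0.778

Length factor m = 2
α' = m·α / (1 + (m−1)·α)
   = 2 × 0.636 / (1 + (2 − 1) × 0.636)
   = 1.2720 / 1.6360 = 0.778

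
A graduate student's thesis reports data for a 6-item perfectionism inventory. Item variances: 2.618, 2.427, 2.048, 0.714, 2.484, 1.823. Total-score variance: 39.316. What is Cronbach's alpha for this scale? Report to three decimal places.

Σσ²ᵢ = 2.618 + 2.427 + 2.048 + 0.714 + 2.484 + 1.823 = 12.114
α = (k/(k−1))·(1 − Σσ²ᵢ/σ²_T) = (6/5)·(1 − 12.114/39.316) = 0.830

Cronbach's alpha = 0.830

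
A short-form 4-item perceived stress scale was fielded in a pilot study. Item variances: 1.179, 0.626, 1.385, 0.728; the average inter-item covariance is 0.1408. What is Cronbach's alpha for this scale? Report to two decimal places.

α = 0.40

sum of item variances = 1.179 + 0.626 + 1.385 + 0.728 = 3.918
Sum of the 6 distinct covariances = 6 × 0.1408 = 0.8448
σ²_T = sum of item variances + 2·Σcov = 3.918 + 2 × 0.8448 = 5.6076
α = (4/3)·(1 − 3.918/5.6076) = 0.40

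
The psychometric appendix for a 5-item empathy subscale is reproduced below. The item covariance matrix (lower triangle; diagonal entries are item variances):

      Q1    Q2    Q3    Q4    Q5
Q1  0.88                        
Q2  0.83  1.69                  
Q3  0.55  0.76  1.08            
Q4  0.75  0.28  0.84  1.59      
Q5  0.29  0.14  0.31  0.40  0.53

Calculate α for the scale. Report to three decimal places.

sum of item variances = 0.88 + 1.69 + 1.08 + 1.59 + 0.53 = 5.77
Sum of the distinct covariances = 5.15
σ²_total = 5.77 + 2 × 5.15 = 16.07
α = (k/(k−1))·(1 − sum of item variances/σ²_total) = (5/4)·(1 − 5.77/16.07) = 0.801

α = 0.801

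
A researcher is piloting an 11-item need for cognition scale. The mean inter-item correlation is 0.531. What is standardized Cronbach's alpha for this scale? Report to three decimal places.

Standardized α = k·r̄ / (1 + (k−1)·r̄) = 11 × 0.531 / (1 + 10 × 0.531)
  = 5.8410 / 6.3100 = 0.926

standardized Cronbach's alpha = 0.926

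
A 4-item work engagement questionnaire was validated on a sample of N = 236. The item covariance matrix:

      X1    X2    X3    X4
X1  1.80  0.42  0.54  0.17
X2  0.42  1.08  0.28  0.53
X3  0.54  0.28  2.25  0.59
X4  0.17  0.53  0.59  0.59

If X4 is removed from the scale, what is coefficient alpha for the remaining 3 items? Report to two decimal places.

Remaining items: X1, X2, X3 (k = 3).
Σσ²ᵢ = 1.80 + 1.08 + 2.25 = 5.13
Var(T) = 5.13 + 2 × 1.24 = 7.61
α (item deleted) = (3/2)·(1 − 5.13/7.61) = 0.49

α = 0.49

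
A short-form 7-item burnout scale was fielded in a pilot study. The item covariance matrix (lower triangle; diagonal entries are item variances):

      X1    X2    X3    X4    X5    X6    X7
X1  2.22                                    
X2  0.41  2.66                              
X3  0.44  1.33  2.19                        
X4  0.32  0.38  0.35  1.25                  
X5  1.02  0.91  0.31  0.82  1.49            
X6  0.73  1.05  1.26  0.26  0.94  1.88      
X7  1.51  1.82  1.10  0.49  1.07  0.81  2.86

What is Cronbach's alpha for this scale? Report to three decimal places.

sum of item variances = 2.22 + 2.66 + 2.19 + 1.25 + 1.49 + 1.88 + 2.86 = 14.55
Sum of off-diagonal covariances = 17.33
σ²_total = 14.55 + 2 × 17.33 = 49.21
α = (k/(k−1))·(1 − sum of item variances/σ²_total) = (7/6)·(1 − 14.55/49.21) = 0.822

Cronbach's alpha = 0.822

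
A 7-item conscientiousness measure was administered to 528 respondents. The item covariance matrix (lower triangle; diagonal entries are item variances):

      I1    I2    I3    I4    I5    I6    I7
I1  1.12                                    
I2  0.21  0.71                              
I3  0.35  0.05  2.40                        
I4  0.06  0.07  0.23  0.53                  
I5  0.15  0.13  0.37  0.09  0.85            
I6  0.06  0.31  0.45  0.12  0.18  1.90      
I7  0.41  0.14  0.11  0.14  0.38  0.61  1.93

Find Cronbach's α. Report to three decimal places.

ΣVar(i) = 1.12 + 0.71 + 2.40 + 0.53 + 0.85 + 1.90 + 1.93 = 9.44
Sum of the distinct covariances = 4.62
σ²_T = 9.44 + 2 × 4.62 = 18.68
α = (k/(k−1))·(1 − ΣVar(i)/σ²_T) = (7/6)·(1 − 9.44/18.68) = 0.577

α = 0.577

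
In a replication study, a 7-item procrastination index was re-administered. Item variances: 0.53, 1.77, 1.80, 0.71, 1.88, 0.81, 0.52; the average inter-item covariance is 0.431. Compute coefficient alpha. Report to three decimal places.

α = 0.808

Σσ²ᵢ = 0.53 + 1.77 + 1.80 + 0.71 + 1.88 + 0.81 + 0.52 = 8.02
Sum of the 21 distinct covariances = 21 × 0.431 = 9.051
σ²_total = Σσ²ᵢ + 2·Σcov = 8.02 + 2 × 9.051 = 26.122
α = (7/6)·(1 − 8.02/26.122) = 0.808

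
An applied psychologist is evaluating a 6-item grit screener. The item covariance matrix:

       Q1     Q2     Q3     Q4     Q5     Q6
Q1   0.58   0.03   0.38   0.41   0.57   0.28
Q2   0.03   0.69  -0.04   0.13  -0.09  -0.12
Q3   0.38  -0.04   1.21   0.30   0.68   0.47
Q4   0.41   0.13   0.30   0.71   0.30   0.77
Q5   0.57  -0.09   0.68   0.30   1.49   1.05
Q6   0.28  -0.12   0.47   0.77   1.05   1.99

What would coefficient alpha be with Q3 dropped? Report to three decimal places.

α = 0.687

Remaining items: Q1, Q2, Q4, Q5, Q6 (k = 5).
Σσᵢ² = 0.58 + 0.69 + 0.71 + 1.49 + 1.99 = 5.46
σ²_T = 5.46 + 2 × 3.33 = 12.12
α (item deleted) = (5/4)·(1 − 5.46/12.12) = 0.687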